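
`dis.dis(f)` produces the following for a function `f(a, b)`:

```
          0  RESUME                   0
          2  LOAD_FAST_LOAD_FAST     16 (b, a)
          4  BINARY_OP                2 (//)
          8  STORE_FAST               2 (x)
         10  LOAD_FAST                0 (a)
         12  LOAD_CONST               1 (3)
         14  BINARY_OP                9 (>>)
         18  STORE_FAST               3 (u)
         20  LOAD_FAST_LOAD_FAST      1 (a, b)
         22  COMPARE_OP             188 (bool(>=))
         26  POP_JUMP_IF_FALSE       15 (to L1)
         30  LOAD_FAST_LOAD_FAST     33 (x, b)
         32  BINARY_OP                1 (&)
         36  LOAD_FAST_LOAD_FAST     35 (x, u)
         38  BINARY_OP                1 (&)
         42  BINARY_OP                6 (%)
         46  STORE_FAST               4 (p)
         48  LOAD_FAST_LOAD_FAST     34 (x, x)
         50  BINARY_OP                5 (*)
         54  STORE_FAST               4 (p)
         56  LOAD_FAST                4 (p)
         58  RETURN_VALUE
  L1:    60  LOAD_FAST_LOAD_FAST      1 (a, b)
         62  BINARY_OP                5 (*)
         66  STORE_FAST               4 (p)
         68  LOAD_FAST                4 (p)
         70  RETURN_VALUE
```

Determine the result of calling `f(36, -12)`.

1

LOAD_FAST_LOAD_FAST b,a → push -12,36. Stack: [-12, 36]
BINARY_OP // → -12 // 36 = -1. Stack: [-1]
STORE_FAST x → x=-1. Stack: []
LOAD_FAST a → push 36. Stack: [36]
LOAD_CONST → push 3. Stack: [36, 3]
BINARY_OP >> → 36 >> 3 = 4. Stack: [4]
STORE_FAST u → u=4. Stack: []
LOAD_FAST_LOAD_FAST a,b → push 36,-12. Stack: [36, -12]
COMPARE_OP bool(>=) → 36 vs -12 = True. Stack: [True]
POP_JUMP_IF_FALSE → pop True; no jump. Stack: []
LOAD_FAST_LOAD_FAST x,b → push -1,-12. Stack: [-1, -12]
BINARY_OP & → -1 & -12 = -12. Stack: [-12]
LOAD_FAST_LOAD_FAST x,u → push -1,4. Stack: [-12, -1, 4]
BINARY_OP & → -1 & 4 = 4. Stack: [-12, 4]
BINARY_OP % → -12 % 4 = 0. Stack: [0]
STORE_FAST p → p=0. Stack: []
LOAD_FAST_LOAD_FAST x,x → push -1,-1. Stack: [-1, -1]
BINARY_OP * → -1 * -1 = 1. Stack: [1]
STORE_FAST p → p=1. Stack: []
LOAD_FAST p → push 1. Stack: [1]
RETURN_VALUE → return 1.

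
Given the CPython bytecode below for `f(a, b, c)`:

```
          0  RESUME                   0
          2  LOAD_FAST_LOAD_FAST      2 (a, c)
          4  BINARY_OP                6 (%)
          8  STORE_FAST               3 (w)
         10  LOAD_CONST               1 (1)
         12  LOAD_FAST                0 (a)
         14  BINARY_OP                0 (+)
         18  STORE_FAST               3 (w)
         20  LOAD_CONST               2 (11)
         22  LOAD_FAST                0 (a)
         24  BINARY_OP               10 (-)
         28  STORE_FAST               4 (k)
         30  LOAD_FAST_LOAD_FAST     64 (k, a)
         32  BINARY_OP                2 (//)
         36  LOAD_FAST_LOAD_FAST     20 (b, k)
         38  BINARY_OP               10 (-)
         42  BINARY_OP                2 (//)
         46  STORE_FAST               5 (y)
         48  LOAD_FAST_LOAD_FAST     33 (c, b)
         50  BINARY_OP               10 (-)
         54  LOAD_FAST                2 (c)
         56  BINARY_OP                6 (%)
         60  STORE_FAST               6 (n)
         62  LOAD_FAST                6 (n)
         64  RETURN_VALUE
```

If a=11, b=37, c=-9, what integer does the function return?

LOAD_FAST_LOAD_FAST a,c → push 11,-9. Stack: [11, -9]
BINARY_OP % → 11 % -9 = -7. Stack: [-7]
STORE_FAST w → w=-7. Stack: []
LOAD_CONST → push 1. Stack: [1]
LOAD_FAST a → push 11. Stack: [1, 11]
BINARY_OP + → 1 + 11 = 12. Stack: [12]
STORE_FAST w → w=12. Stack: []
LOAD_CONST → push 11. Stack: [11]
LOAD_FAST a → push 11. Stack: [11, 11]
BINARY_OP - → 11 - 11 = 0. Stack: [0]
STORE_FAST k → k=0. Stack: []
LOAD_FAST_LOAD_FAST k,a → push 0,11. Stack: [0, 11]
BINARY_OP // → 0 // 11 = 0. Stack: [0]
LOAD_FAST_LOAD_FAST b,k → push 37,0. Stack: [0, 37, 0]
BINARY_OP - → 37 - 0 = 37. Stack: [0, 37]
BINARY_OP // → 0 // 37 = 0. Stack: [0]
STORE_FAST y → y=0. Stack: []
LOAD_FAST_LOAD_FAST c,b → push -9,37. Stack: [-9, 37]
BINARY_OP - → -9 - 37 = -46. Stack: [-46]
LOAD_FAST c → push -9. Stack: [-46, -9]
BINARY_OP % → -46 % -9 = -1. Stack: [-1]
STORE_FAST n → n=-1. Stack: []
LOAD_FAST n → push -1. Stack: [-1]
RETURN_VALUE → return -1.

-1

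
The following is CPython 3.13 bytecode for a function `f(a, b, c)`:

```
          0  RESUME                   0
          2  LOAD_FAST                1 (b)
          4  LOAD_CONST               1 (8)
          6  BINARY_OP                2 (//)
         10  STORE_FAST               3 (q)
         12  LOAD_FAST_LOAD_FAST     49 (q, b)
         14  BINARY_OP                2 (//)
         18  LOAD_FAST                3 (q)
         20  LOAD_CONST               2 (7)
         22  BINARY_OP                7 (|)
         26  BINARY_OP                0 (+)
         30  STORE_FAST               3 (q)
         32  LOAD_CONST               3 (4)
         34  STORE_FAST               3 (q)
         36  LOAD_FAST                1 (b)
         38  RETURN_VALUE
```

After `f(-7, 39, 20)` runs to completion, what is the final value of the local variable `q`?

4

LOAD_FAST b → push 39. Stack: [39]
LOAD_CONST → push 8. Stack: [39, 8]
BINARY_OP // → 39 // 8 = 4. Stack: [4]
STORE_FAST q → q=4. Stack: []
LOAD_FAST_LOAD_FAST q,b → push 4,39. Stack: [4, 39]
BINARY_OP // → 4 // 39 = 0. Stack: [0]
LOAD_FAST q → push 4. Stack: [0, 4]
LOAD_CONST → push 7. Stack: [0, 4, 7]
BINARY_OP | → 4 | 7 = 7. Stack: [0, 7]
BINARY_OP + → 0 + 7 = 7. Stack: [7]
STORE_FAST q → q=7. Stack: []
LOAD_CONST → push 4. Stack: [4]
STORE_FAST q → q=4. Stack: []
LOAD_FAST b → push 39. Stack: [39]
RETURN_VALUE → return 39.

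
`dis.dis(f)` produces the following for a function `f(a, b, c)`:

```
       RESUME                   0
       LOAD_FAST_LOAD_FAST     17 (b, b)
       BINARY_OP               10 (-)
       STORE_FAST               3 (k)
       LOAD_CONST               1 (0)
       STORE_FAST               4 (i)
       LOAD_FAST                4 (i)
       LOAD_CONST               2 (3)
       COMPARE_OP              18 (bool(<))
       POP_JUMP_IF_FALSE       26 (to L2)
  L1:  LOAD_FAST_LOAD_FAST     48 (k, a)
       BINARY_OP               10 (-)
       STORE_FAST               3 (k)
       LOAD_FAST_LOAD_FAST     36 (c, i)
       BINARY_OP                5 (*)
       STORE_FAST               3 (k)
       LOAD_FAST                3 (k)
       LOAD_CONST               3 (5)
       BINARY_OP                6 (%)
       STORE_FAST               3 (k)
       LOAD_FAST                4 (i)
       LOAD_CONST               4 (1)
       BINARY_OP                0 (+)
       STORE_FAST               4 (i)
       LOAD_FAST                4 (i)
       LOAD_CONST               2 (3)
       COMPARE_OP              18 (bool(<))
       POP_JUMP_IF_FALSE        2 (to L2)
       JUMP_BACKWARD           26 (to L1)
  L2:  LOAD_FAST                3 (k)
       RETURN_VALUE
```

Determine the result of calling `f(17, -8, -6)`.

LOAD_FAST_LOAD_FAST b,b → push -8,-8. Stack: [-8, -8]
BINARY_OP - → -8 - -8 = 0. Stack: [0]
STORE_FAST k → k=0. Stack: []
LOAD_CONST → push 0. Stack: [0]
STORE_FAST i → i=0. Stack: []
LOAD_FAST i → push 0. Stack: [0]
LOAD_CONST → push 3. Stack: [0, 3]
COMPARE_OP bool(<) → 0 vs 3 = True. Stack: [True]
POP_JUMP_IF_FALSE → pop True; no jump. Stack: []
LOAD_FAST_LOAD_FAST k,a → push 0,17. Stack: [0, 17]
BINARY_OP - → 0 - 17 = -17. Stack: [-17]
STORE_FAST k → k=-17. Stack: []
LOAD_FAST_LOAD_FAST c,i → push -6,0. Stack: [-6, 0]
BINARY_OP * → -6 * 0 = 0. Stack: [0]
STORE_FAST k → k=0. Stack: []
LOAD_FAST k → push 0. Stack: [0]
LOAD_CONST → push 5. Stack: [0, 5]
BINARY_OP % → 0 % 5 = 0. Stack: [0]
STORE_FAST k → k=0. Stack: []
LOAD_FAST i → push 0. Stack: [0]
LOAD_CONST → push 1. Stack: [0, 1]
BINARY_OP + → 0 + 1 = 1. Stack: [1]
STORE_FAST i → i=1. Stack: []
LOAD_FAST i → push 1. Stack: [1]
LOAD_CONST → push 3. Stack: [1, 3]
COMPARE_OP bool(<) → 1 vs 3 = True. Stack: [True]
POP_JUMP_IF_FALSE → pop True; no jump. Stack: []
LOAD_FAST_LOAD_FAST k,a → push 0,17. Stack: [0, 17]
BINARY_OP - → 0 - 17 = -17. Stack: [-17]
STORE_FAST k → k=-17. Stack: []
LOAD_FAST_LOAD_FAST c,i → push -6,1. Stack: [-6, 1]
BINARY_OP * → -6 * 1 = -6. Stack: [-6]
STORE_FAST k → k=-6. Stack: []
LOAD_FAST k → push -6. Stack: [-6]
LOAD_CONST → push 5. Stack: [-6, 5]
BINARY_OP % → -6 % 5 = 4. Stack: [4]
STORE_FAST k → k=4. Stack: []
LOAD_FAST i → push 1. Stack: [1]
LOAD_CONST → push 1. Stack: [1, 1]
BINARY_OP + → 1 + 1 = 2. Stack: [2]
STORE_FAST i → i=2. Stack: []
LOAD_FAST i → push 2. Stack: [2]
LOAD_CONST → push 3. Stack: [2, 3]
COMPARE_OP bool(<) → 2 vs 3 = True. Stack: [True]
POP_JUMP_IF_FALSE → pop True; no jump. Stack: []
LOAD_FAST_LOAD_FAST k,a → push 4,17. Stack: [4, 17]
BINARY_OP - → 4 - 17 = -13. Stack: [-13]
STORE_FAST k → k=-13. Stack: []
LOAD_FAST_LOAD_FAST c,i → push -6,2. Stack: [-6, 2]
BINARY_OP * → -6 * 2 = -12. Stack: [-12]
STORE_FAST k → k=-12. Stack: []
LOAD_FAST k → push -12. Stack: [-12]
LOAD_CONST → push 5. Stack: [-12, 5]
BINARY_OP % → -12 % 5 = 3. Stack: [3]
STORE_FAST k → k=3. Stack: []
LOAD_FAST i → push 2. Stack: [2]
LOAD_CONST → push 1. Stack: [2, 1]
BINARY_OP + → 2 + 1 = 3. Stack: [3]
STORE_FAST i → i=3. Stack: []
LOAD_FAST i → push 3. Stack: [3]
LOAD_CONST → push 3. Stack: [3, 3]
COMPARE_OP bool(<) → 3 vs 3 = False. Stack: [False]
POP_JUMP_IF_FALSE → pop False; jump. Stack: []
LOAD_FAST k → push 3. Stack: [3]
RETURN_VALUE → return 3.

3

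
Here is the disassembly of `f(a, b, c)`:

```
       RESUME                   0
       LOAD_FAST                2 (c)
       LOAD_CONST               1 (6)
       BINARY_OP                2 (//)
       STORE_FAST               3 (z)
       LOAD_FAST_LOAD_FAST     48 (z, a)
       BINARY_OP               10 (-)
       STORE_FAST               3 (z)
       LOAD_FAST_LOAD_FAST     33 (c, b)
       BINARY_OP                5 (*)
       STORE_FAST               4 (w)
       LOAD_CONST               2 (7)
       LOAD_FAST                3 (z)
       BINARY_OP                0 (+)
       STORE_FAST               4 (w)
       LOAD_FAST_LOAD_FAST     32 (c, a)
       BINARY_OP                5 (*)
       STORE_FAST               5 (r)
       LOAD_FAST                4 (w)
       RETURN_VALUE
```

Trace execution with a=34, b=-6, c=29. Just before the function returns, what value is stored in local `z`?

LOAD_FAST c → push 29. Stack: [29]
LOAD_CONST → push 6. Stack: [29, 6]
BINARY_OP // → 29 // 6 = 4. Stack: [4]
STORE_FAST z → z=4. Stack: []
LOAD_FAST_LOAD_FAST z,a → push 4,34. Stack: [4, 34]
BINARY_OP - → 4 - 34 = -30. Stack: [-30]
STORE_FAST z → z=-30. Stack: []
LOAD_FAST_LOAD_FAST c,b → push 29,-6. Stack: [29, -6]
BINARY_OP * → 29 * -6 = -174. Stack: [-174]
STORE_FAST w → w=-174. Stack: []
LOAD_CONST → push 7. Stack: [7]
LOAD_FAST z → push -30. Stack: [7, -30]
BINARY_OP + → 7 + -30 = -23. Stack: [-23]
STORE_FAST w → w=-23. Stack: []
LOAD_FAST_LOAD_FAST c,a → push 29,34. Stack: [29, 34]
BINARY_OP * → 29 * 34 = 986. Stack: [986]
STORE_FAST r → r=986. Stack: []
LOAD_FAST w → push -23. Stack: [-23]
RETURN_VALUE → return -23.

-30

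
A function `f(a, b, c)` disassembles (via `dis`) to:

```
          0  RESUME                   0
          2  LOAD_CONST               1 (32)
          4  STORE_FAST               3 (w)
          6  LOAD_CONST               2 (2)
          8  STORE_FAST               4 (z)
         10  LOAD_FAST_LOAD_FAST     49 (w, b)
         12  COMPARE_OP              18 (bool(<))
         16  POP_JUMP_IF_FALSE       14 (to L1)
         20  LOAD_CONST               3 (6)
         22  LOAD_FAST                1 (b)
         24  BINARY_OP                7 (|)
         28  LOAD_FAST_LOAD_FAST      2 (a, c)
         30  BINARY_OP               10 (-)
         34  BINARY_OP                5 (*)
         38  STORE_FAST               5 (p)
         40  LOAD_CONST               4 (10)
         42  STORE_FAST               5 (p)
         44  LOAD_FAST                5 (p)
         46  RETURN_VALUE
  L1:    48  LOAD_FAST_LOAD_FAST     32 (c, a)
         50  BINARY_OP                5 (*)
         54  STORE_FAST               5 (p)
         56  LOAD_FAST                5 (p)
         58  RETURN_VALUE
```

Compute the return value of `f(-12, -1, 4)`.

-48

LOAD_CONST → push 32. Stack: [32]
STORE_FAST w → w=32. Stack: []
LOAD_CONST → push 2. Stack: [2]
STORE_FAST z → z=2. Stack: []
LOAD_FAST_LOAD_FAST w,b → push 32,-1. Stack: [32, -1]
COMPARE_OP bool(<) → 32 vs -1 = False. Stack: [False]
POP_JUMP_IF_FALSE → pop False; jump. Stack: []
LOAD_FAST_LOAD_FAST c,a → push 4,-12. Stack: [4, -12]
BINARY_OP * → 4 * -12 = -48. Stack: [-48]
STORE_FAST p → p=-48. Stack: []
LOAD_FAST p → push -48. Stack: [-48]
RETURN_VALUE → return -48.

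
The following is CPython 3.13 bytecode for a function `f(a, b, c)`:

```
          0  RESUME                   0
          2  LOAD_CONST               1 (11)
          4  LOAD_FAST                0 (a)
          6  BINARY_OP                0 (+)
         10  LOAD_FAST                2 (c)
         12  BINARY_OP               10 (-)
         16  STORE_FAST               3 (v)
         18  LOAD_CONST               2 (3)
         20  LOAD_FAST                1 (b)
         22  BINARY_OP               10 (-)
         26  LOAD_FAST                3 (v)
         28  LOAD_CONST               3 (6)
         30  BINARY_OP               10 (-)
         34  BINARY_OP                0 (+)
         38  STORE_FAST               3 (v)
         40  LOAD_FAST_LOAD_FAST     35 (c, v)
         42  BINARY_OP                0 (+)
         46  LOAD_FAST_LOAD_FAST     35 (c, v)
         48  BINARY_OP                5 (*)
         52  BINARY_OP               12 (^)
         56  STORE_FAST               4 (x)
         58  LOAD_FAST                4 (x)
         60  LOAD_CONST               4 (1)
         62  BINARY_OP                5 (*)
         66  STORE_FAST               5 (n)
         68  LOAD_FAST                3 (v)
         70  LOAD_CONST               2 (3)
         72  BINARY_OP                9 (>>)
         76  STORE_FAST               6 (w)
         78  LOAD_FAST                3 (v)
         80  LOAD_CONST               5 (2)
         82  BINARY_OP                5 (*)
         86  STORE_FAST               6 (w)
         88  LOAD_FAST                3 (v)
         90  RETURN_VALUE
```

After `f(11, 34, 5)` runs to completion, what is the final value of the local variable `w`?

-40

LOAD_CONST → push 11. Stack: [11]
LOAD_FAST a → push 11. Stack: [11, 11]
BINARY_OP + → 11 + 11 = 22. Stack: [22]
LOAD_FAST c → push 5. Stack: [22, 5]
BINARY_OP - → 22 - 5 = 17. Stack: [17]
STORE_FAST v → v=17. Stack: []
LOAD_CONST → push 3. Stack: [3]
LOAD_FAST b → push 34. Stack: [3, 34]
BINARY_OP - → 3 - 34 = -31. Stack: [-31]
LOAD_FAST v → push 17. Stack: [-31, 17]
LOAD_CONST → push 6. Stack: [-31, 17, 6]
BINARY_OP - → 17 - 6 = 11. Stack: [-31, 11]
BINARY_OP + → -31 + 11 = -20. Stack: [-20]
STORE_FAST v → v=-20. Stack: []
LOAD_FAST_LOAD_FAST c,v → push 5,-20. Stack: [5, -20]
BINARY_OP + → 5 + -20 = -15. Stack: [-15]
LOAD_FAST_LOAD_FAST c,v → push 5,-20. Stack: [-15, 5, -20]
BINARY_OP * → 5 * -20 = -100. Stack: [-15, -100]
BINARY_OP ^ → -15 ^ -100 = 109. Stack: [109]
STORE_FAST x → x=109. Stack: []
LOAD_FAST x → push 109. Stack: [109]
LOAD_CONST → push 1. Stack: [109, 1]
BINARY_OP * → 109 * 1 = 109. Stack: [109]
STORE_FAST n → n=109. Stack: []
LOAD_FAST v → push -20. Stack: [-20]
LOAD_CONST → push 3. Stack: [-20, 3]
BINARY_OP >> → -20 >> 3 = -3. Stack: [-3]
STORE_FAST w → w=-3. Stack: []
LOAD_FAST v → push -20. Stack: [-20]
LOAD_CONST → push 2. Stack: [-20, 2]
BINARY_OP * → -20 * 2 = -40. Stack: [-40]
STORE_FAST w → w=-40. Stack: []
LOAD_FAST v → push -20. Stack: [-20]
RETURN_VALUE → return -20.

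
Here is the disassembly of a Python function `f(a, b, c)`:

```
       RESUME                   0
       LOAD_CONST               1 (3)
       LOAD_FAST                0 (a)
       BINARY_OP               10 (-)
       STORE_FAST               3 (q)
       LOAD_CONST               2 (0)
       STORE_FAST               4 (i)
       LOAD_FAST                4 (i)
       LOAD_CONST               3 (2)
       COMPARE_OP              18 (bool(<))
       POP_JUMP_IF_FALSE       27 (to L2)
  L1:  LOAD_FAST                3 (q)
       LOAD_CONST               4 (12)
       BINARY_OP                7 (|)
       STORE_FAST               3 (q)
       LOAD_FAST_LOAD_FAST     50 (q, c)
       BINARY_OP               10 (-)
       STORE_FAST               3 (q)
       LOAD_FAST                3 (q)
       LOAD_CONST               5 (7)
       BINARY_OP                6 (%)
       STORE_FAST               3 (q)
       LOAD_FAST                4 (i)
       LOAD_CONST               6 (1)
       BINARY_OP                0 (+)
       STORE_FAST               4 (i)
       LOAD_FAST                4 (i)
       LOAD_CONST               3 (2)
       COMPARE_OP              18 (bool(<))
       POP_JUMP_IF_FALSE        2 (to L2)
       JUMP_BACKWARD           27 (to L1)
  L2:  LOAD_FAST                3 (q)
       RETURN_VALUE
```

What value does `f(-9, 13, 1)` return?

LOAD_CONST → push 3. Stack: [3]
LOAD_FAST a → push -9. Stack: [3, -9]
BINARY_OP - → 3 - -9 = 12. Stack: [12]
STORE_FAST q → q=12. Stack: []
LOAD_CONST → push 0. Stack: [0]
STORE_FAST i → i=0. Stack: []
LOAD_FAST i → push 0. Stack: [0]
LOAD_CONST → push 2. Stack: [0, 2]
COMPARE_OP bool(<) → 0 vs 2 = True. Stack: [True]
POP_JUMP_IF_FALSE → pop True; no jump. Stack: []
LOAD_FAST q → push 12. Stack: [12]
LOAD_CONST → push 12. Stack: [12, 12]
BINARY_OP | → 12 | 12 = 12. Stack: [12]
STORE_FAST q → q=12. Stack: []
LOAD_FAST_LOAD_FAST q,c → push 12,1. Stack: [12, 1]
BINARY_OP - → 12 - 1 = 11. Stack: [11]
STORE_FAST q → q=11. Stack: []
LOAD_FAST q → push 11. Stack: [11]
LOAD_CONST → push 7. Stack: [11, 7]
BINARY_OP % → 11 % 7 = 4. Stack: [4]
STORE_FAST q → q=4. Stack: []
LOAD_FAST i → push 0. Stack: [0]
LOAD_CONST → push 1. Stack: [0, 1]
BINARY_OP + → 0 + 1 = 1. Stack: [1]
STORE_FAST i → i=1. Stack: []
LOAD_FAST i → push 1. Stack: [1]
LOAD_CONST → push 2. Stack: [1, 2]
COMPARE_OP bool(<) → 1 vs 2 = True. Stack: [True]
POP_JUMP_IF_FALSE → pop True; no jump. Stack: []
LOAD_FAST q → push 4. Stack: [4]
LOAD_CONST → push 12. Stack: [4, 12]
BINARY_OP | → 4 | 12 = 12. Stack: [12]
STORE_FAST q → q=12. Stack: []
LOAD_FAST_LOAD_FAST q,c → push 12,1. Stack: [12, 1]
BINARY_OP - → 12 - 1 = 11. Stack: [11]
STORE_FAST q → q=11. Stack: []
LOAD_FAST q → push 11. Stack: [11]
LOAD_CONST → push 7. Stack: [11, 7]
BINARY_OP % → 11 % 7 = 4. Stack: [4]
STORE_FAST q → q=4. Stack: []
LOAD_FAST i → push 1. Stack: [1]
LOAD_CONST → push 1. Stack: [1, 1]
BINARY_OP + → 1 + 1 = 2. Stack: [2]
STORE_FAST i → i=2. Stack: []
LOAD_FAST i → push 2. Stack: [2]
LOAD_CONST → push 2. Stack: [2, 2]
COMPARE_OP bool(<) → 2 vs 2 = False. Stack: [False]
POP_JUMP_IF_FALSE → pop False; jump. Stack: []
LOAD_FAST q → push 4. Stack: [4]
RETURN_VALUE → return 4.

4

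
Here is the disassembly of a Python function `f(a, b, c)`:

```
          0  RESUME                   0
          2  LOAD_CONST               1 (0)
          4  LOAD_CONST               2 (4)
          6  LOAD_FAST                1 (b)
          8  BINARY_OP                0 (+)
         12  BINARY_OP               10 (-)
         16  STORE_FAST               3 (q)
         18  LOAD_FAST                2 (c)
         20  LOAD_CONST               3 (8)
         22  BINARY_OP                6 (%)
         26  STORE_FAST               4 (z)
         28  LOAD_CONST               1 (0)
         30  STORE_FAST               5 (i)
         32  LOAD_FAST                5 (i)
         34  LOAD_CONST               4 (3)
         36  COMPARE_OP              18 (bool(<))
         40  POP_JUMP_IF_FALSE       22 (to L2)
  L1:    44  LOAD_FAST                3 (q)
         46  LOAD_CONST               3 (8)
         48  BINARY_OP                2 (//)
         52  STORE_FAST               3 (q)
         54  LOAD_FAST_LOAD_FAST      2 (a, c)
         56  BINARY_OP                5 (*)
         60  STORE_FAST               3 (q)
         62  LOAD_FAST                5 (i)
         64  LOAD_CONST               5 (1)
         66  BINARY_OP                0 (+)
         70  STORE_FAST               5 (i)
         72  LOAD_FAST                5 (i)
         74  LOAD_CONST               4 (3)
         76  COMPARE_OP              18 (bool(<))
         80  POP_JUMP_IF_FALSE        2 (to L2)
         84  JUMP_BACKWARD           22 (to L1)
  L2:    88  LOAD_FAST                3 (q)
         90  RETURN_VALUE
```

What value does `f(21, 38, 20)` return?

420

LOAD_CONST → push 0. Stack: [0]
LOAD_CONST → push 4. Stack: [0, 4]
LOAD_FAST b → push 38. Stack: [0, 4, 38]
BINARY_OP + → 4 + 38 = 42. Stack: [0, 42]
BINARY_OP - → 0 - 42 = -42. Stack: [-42]
STORE_FAST q → q=-42. Stack: []
LOAD_FAST c → push 20. Stack: [20]
LOAD_CONST → push 8. Stack: [20, 8]
BINARY_OP % → 20 % 8 = 4. Stack: [4]
STORE_FAST z → z=4. Stack: []
LOAD_CONST → push 0. Stack: [0]
STORE_FAST i → i=0. Stack: []
LOAD_FAST i → push 0. Stack: [0]
LOAD_CONST → push 3. Stack: [0, 3]
COMPARE_OP bool(<) → 0 vs 3 = True. Stack: [True]
POP_JUMP_IF_FALSE → pop True; no jump. Stack: []
LOAD_FAST q → push -42. Stack: [-42]
LOAD_CONST → push 8. Stack: [-42, 8]
BINARY_OP // → -42 // 8 = -6. Stack: [-6]
STORE_FAST q → q=-6. Stack: []
LOAD_FAST_LOAD_FAST a,c → push 21,20. Stack: [21, 20]
BINARY_OP * → 21 * 20 = 420. Stack: [420]
STORE_FAST q → q=420. Stack: []
LOAD_FAST i → push 0. Stack: [0]
LOAD_CONST → push 1. Stack: [0, 1]
BINARY_OP + → 0 + 1 = 1. Stack: [1]
STORE_FAST i → i=1. Stack: []
LOAD_FAST i → push 1. Stack: [1]
LOAD_CONST → push 3. Stack: [1, 3]
COMPARE_OP bool(<) → 1 vs 3 = True. Stack: [True]
POP_JUMP_IF_FALSE → pop True; no jump. Stack: []
LOAD_FAST q → push 420. Stack: [420]
LOAD_CONST → push 8. Stack: [420, 8]
BINARY_OP // → 420 // 8 = 52. Stack: [52]
STORE_FAST q → q=52. Stack: []
LOAD_FAST_LOAD_FAST a,c → push 21,20. Stack: [21, 20]
BINARY_OP * → 21 * 20 = 420. Stack: [420]
STORE_FAST q → q=420. Stack: []
LOAD_FAST i → push 1. Stack: [1]
LOAD_CONST → push 1. Stack: [1, 1]
BINARY_OP + → 1 + 1 = 2. Stack: [2]
STORE_FAST i → i=2. Stack: []
LOAD_FAST i → push 2. Stack: [2]
LOAD_CONST → push 3. Stack: [2, 3]
COMPARE_OP bool(<) → 2 vs 3 = True. Stack: [True]
POP_JUMP_IF_FALSE → pop True; no jump. Stack: []
LOAD_FAST q → push 420. Stack: [420]
LOAD_CONST → push 8. Stack: [420, 8]
BINARY_OP // → 420 // 8 = 52. Stack: [52]
STORE_FAST q → q=52. Stack: []
LOAD_FAST_LOAD_FAST a,c → push 21,20. Stack: [21, 20]
BINARY_OP * → 21 * 20 = 420. Stack: [420]
STORE_FAST q → q=420. Stack: []
LOAD_FAST i → push 2. Stack: [2]
LOAD_CONST → push 1. Stack: [2, 1]
BINARY_OP + → 2 + 1 = 3. Stack: [3]
STORE_FAST i → i=3. Stack: []
LOAD_FAST i → push 3. Stack: [3]
LOAD_CONST → push 3. Stack: [3, 3]
COMPARE_OP bool(<) → 3 vs 3 = False. Stack: [False]
POP_JUMP_IF_FALSE → pop False; jump. Stack: []
LOAD_FAST q → push 420. Stack: [420]
RETURN_VALUE → return 420.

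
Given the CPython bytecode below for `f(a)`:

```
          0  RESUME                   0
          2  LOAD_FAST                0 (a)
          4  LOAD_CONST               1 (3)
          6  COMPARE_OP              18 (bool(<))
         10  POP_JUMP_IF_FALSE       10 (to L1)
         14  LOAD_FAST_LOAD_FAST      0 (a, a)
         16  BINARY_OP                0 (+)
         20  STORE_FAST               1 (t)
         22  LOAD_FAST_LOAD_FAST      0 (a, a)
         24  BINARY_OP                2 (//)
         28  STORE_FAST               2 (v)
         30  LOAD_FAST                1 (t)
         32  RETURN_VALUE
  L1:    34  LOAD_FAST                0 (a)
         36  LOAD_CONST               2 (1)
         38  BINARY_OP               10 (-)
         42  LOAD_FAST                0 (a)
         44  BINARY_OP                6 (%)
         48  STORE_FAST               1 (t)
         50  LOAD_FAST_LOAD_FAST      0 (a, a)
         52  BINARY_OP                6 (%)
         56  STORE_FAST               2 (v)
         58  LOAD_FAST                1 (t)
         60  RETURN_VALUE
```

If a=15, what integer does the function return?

LOAD_FAST a → push 15. Stack: [15]
LOAD_CONST → push 3. Stack: [15, 3]
COMPARE_OP bool(<) → 15 vs 3 = False. Stack: [False]
POP_JUMP_IF_FALSE → pop False; jump. Stack: []
LOAD_FAST a → push 15. Stack: [15]
LOAD_CONST → push 1. Stack: [15, 1]
BINARY_OP - → 15 - 1 = 14. Stack: [14]
LOAD_FAST a → push 15. Stack: [14, 15]
BINARY_OP % → 14 % 15 = 14. Stack: [14]
STORE_FAST t → t=14. Stack: []
LOAD_FAST_LOAD_FAST a,a → push 15,15. Stack: [15, 15]
BINARY_OP % → 15 % 15 = 0. Stack: [0]
STORE_FAST v → v=0. Stack: []
LOAD_FAST t → push 14. Stack: [14]
RETURN_VALUE → return 14.

14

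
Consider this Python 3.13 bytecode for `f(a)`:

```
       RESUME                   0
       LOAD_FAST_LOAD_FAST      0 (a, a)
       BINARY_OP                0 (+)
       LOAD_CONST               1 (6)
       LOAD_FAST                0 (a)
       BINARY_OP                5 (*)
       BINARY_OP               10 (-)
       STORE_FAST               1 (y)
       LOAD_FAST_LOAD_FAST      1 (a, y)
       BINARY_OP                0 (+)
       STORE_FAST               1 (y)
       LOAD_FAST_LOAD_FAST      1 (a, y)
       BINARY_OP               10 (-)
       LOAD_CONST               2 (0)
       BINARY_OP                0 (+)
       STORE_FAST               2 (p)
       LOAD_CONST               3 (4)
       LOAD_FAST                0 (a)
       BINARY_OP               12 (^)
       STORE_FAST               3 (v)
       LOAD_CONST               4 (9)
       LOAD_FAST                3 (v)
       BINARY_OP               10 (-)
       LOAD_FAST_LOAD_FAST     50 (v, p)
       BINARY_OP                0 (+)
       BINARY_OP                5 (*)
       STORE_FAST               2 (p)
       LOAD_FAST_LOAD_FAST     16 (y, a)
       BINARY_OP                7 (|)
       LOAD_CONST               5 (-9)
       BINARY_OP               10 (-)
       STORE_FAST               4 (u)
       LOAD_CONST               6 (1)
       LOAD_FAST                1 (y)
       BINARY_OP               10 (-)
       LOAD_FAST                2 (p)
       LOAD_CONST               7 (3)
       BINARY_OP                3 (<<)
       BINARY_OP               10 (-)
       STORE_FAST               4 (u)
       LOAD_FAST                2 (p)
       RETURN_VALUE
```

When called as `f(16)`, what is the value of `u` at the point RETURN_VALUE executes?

LOAD_FAST_LOAD_FAST a,a → push 16,16. Stack: [16, 16]
BINARY_OP + → 16 + 16 = 32. Stack: [32]
LOAD_CONST → push 6. Stack: [32, 6]
LOAD_FAST a → push 16. Stack: [32, 6, 16]
BINARY_OP * → 6 * 16 = 96. Stack: [32, 96]
BINARY_OP - → 32 - 96 = -64. Stack: [-64]
STORE_FAST y → y=-64. Stack: []
LOAD_FAST_LOAD_FAST a,y → push 16,-64. Stack: [16, -64]
BINARY_OP + → 16 + -64 = -48. Stack: [-48]
STORE_FAST y → y=-48. Stack: []
LOAD_FAST_LOAD_FAST a,y → push 16,-48. Stack: [16, -48]
BINARY_OP - → 16 - -48 = 64. Stack: [64]
LOAD_CONST → push 0. Stack: [64, 0]
BINARY_OP + → 64 + 0 = 64. Stack: [64]
STORE_FAST p → p=64. Stack: []
LOAD_CONST → push 4. Stack: [4]
LOAD_FAST a → push 16. Stack: [4, 16]
BINARY_OP ^ → 4 ^ 16 = 20. Stack: [20]
STORE_FAST v → v=20. Stack: []
LOAD_CONST → push 9. Stack: [9]
LOAD_FAST v → push 20. Stack: [9, 20]
BINARY_OP - → 9 - 20 = -11. Stack: [-11]
LOAD_FAST_LOAD_FAST v,p → push 20,64. Stack: [-11, 20, 64]
BINARY_OP + → 20 + 64 = 84. Stack: [-11, 84]
BINARY_OP * → -11 * 84 = -924. Stack: [-924]
STORE_FAST p → p=-924. Stack: []
LOAD_FAST_LOAD_FAST y,a → push -48,16. Stack: [-48, 16]
BINARY_OP | → -48 | 16 = -48. Stack: [-48]
LOAD_CONST → push -9. Stack: [-48, -9]
BINARY_OP - → -48 - -9 = -39. Stack: [-39]
STORE_FAST u → u=-39. Stack: []
LOAD_CONST → push 1. Stack: [1]
LOAD_FAST y → push -48. Stack: [1, -48]
BINARY_OP - → 1 - -48 = 49. Stack: [49]
LOAD_FAST p → push -924. Stack: [49, -924]
LOAD_CONST → push 3. Stack: [49, -924, 3]
BINARY_OP << → -924 << 3 = -7392. Stack: [49, -7392]
BINARY_OP - → 49 - -7392 = 7441. Stack: [7441]
STORE_FAST u → u=7441. Stack: []
LOAD_FAST p → push -924. Stack: [-924]
RETURN_VALUE → return -924.

7441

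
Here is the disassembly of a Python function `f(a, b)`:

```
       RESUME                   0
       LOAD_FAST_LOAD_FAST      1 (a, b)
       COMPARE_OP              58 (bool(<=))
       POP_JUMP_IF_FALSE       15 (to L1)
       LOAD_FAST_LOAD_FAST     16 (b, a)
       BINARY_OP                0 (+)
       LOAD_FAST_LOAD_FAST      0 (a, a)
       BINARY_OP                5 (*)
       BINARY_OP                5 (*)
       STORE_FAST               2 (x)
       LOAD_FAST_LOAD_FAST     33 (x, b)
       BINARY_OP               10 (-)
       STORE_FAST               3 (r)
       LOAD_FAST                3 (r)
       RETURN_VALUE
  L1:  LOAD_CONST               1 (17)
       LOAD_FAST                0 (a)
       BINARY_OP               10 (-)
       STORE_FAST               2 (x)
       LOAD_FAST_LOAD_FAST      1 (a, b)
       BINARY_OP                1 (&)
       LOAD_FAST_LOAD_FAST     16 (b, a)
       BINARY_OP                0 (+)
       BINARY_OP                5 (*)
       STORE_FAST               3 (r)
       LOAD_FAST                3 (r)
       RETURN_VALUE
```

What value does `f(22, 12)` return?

136

LOAD_FAST_LOAD_FAST a,b → push 22,12. Stack: [22, 12]
COMPARE_OP bool(<=) → 22 vs 12 = False. Stack: [False]
POP_JUMP_IF_FALSE → pop False; jump. Stack: []
LOAD_CONST → push 17. Stack: [17]
LOAD_FAST a → push 22. Stack: [17, 22]
BINARY_OP - → 17 - 22 = -5. Stack: [-5]
STORE_FAST x → x=-5. Stack: []
LOAD_FAST_LOAD_FAST a,b → push 22,12. Stack: [22, 12]
BINARY_OP & → 22 & 12 = 4. Stack: [4]
LOAD_FAST_LOAD_FAST b,a → push 12,22. Stack: [4, 12, 22]
BINARY_OP + → 12 + 22 = 34. Stack: [4, 34]
BINARY_OP * → 4 * 34 = 136. Stack: [136]
STORE_FAST r → r=136. Stack: []
LOAD_FAST r → push 136. Stack: [136]
RETURN_VALUE → return 136.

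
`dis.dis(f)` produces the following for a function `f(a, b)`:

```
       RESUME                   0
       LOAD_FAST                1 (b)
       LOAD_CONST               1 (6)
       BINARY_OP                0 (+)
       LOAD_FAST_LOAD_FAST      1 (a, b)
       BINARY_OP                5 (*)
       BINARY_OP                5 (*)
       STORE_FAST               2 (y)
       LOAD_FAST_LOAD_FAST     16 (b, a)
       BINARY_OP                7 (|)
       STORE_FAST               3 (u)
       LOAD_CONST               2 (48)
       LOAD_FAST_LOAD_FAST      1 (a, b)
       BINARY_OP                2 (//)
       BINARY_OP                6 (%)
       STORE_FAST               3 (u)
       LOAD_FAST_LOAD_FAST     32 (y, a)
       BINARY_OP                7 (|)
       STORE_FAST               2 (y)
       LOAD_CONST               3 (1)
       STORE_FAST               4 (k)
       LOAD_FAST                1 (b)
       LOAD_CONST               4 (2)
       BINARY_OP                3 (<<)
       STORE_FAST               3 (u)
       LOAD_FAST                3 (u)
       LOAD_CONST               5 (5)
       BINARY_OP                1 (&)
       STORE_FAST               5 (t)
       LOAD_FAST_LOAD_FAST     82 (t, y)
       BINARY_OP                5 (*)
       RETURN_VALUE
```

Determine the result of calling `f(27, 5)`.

6012

LOAD_FAST b → push 5. Stack: [5]
LOAD_CONST → push 6. Stack: [5, 6]
BINARY_OP + → 5 + 6 = 11. Stack: [11]
LOAD_FAST_LOAD_FAST a,b → push 27,5. Stack: [11, 27, 5]
BINARY_OP * → 27 * 5 = 135. Stack: [11, 135]
BINARY_OP * → 11 * 135 = 1485. Stack: [1485]
STORE_FAST y → y=1485. Stack: []
LOAD_FAST_LOAD_FAST b,a → push 5,27. Stack: [5, 27]
BINARY_OP | → 5 | 27 = 31. Stack: [31]
STORE_FAST u → u=31. Stack: []
LOAD_CONST → push 48. Stack: [48]
LOAD_FAST_LOAD_FAST a,b → push 27,5. Stack: [48, 27, 5]
BINARY_OP // → 27 // 5 = 5. Stack: [48, 5]
BINARY_OP % → 48 % 5 = 3. Stack: [3]
STORE_FAST u → u=3. Stack: []
LOAD_FAST_LOAD_FAST y,a → push 1485,27. Stack: [1485, 27]
BINARY_OP | → 1485 | 27 = 1503. Stack: [1503]
STORE_FAST y → y=1503. Stack: []
LOAD_CONST → push 1. Stack: [1]
STORE_FAST k → k=1. Stack: []
LOAD_FAST b → push 5. Stack: [5]
LOAD_CONST → push 2. Stack: [5, 2]
BINARY_OP << → 5 << 2 = 20. Stack: [20]
STORE_FAST u → u=20. Stack: []
LOAD_FAST u → push 20. Stack: [20]
LOAD_CONST → push 5. Stack: [20, 5]
BINARY_OP & → 20 & 5 = 4. Stack: [4]
STORE_FAST t → t=4. Stack: []
LOAD_FAST_LOAD_FAST t,y → push 4,1503. Stack: [4, 1503]
BINARY_OP * → 4 * 1503 = 6012. Stack: [6012]
RETURN_VALUE → return 6012.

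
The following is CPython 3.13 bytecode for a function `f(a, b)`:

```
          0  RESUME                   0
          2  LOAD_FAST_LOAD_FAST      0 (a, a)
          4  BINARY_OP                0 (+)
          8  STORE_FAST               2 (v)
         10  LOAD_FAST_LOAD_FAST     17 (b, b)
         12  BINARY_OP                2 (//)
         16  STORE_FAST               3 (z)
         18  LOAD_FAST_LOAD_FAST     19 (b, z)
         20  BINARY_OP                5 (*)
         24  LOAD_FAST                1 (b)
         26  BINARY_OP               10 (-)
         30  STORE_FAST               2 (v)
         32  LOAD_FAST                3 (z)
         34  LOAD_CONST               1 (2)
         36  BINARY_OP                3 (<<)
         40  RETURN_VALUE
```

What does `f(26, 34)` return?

4

LOAD_FAST_LOAD_FAST a,a → push 26,26. Stack: [26, 26]
BINARY_OP + → 26 + 26 = 52. Stack: [52]
STORE_FAST v → v=52. Stack: []
LOAD_FAST_LOAD_FAST b,b → push 34,34. Stack: [34, 34]
BINARY_OP // → 34 // 34 = 1. Stack: [1]
STORE_FAST z → z=1. Stack: []
LOAD_FAST_LOAD_FAST b,z → push 34,1. Stack: [34, 1]
BINARY_OP * → 34 * 1 = 34. Stack: [34]
LOAD_FAST b → push 34. Stack: [34, 34]
BINARY_OP - → 34 - 34 = 0. Stack: [0]
STORE_FAST v → v=0. Stack: []
LOAD_FAST z → push 1. Stack: [1]
LOAD_CONST → push 2. Stack: [1, 2]
BINARY_OP << → 1 << 2 = 4. Stack: [4]
RETURN_VALUE → return 4.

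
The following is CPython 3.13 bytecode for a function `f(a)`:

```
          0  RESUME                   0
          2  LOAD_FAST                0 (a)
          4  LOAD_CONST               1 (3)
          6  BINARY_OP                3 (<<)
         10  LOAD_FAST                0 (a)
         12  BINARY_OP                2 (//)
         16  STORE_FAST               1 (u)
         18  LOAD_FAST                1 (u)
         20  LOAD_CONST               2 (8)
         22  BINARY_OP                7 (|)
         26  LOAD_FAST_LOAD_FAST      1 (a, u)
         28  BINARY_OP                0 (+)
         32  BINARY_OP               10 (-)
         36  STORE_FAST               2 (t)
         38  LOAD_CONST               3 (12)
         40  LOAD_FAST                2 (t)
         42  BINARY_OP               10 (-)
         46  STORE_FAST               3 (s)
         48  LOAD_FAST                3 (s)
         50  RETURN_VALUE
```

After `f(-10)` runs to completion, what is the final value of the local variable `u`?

8

LOAD_FAST a → push -10. Stack: [-10]
LOAD_CONST → push 3. Stack: [-10, 3]
BINARY_OP << → -10 << 3 = -80. Stack: [-80]
LOAD_FAST a → push -10. Stack: [-80, -10]
BINARY_OP // → -80 // -10 = 8. Stack: [8]
STORE_FAST u → u=8. Stack: []
LOAD_FAST u → push 8. Stack: [8]
LOAD_CONST → push 8. Stack: [8, 8]
BINARY_OP | → 8 | 8 = 8. Stack: [8]
LOAD_FAST_LOAD_FAST a,u → push -10,8. Stack: [8, -10, 8]
BINARY_OP + → -10 + 8 = -2. Stack: [8, -2]
BINARY_OP - → 8 - -2 = 10. Stack: [10]
STORE_FAST t → t=10. Stack: []
LOAD_CONST → push 12. Stack: [12]
LOAD_FAST t → push 10. Stack: [12, 10]
BINARY_OP - → 12 - 10 = 2. Stack: [2]
STORE_FAST s → s=2. Stack: []
LOAD_FAST s → push 2. Stack: [2]
RETURN_VALUE → return 2.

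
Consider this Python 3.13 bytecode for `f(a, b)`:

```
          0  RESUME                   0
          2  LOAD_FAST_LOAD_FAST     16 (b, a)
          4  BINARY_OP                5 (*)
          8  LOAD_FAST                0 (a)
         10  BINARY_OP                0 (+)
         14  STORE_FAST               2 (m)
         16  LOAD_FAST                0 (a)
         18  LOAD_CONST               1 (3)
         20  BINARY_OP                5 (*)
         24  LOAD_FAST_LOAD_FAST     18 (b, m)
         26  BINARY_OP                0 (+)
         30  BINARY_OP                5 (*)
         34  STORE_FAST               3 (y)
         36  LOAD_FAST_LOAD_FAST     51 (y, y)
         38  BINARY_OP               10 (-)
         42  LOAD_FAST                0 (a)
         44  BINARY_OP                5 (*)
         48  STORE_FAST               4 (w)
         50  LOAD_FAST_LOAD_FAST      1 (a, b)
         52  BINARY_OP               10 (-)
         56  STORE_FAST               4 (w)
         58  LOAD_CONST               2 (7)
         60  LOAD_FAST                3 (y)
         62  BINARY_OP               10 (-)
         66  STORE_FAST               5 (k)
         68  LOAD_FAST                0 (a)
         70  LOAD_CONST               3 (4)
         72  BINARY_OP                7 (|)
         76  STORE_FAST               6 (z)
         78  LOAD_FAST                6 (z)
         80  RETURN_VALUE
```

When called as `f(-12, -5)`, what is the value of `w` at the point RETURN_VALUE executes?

-7

LOAD_FAST_LOAD_FAST b,a → push -5,-12. Stack: [-5, -12]
BINARY_OP * → -5 * -12 = 60. Stack: [60]
LOAD_FAST a → push -12. Stack: [60, -12]
BINARY_OP + → 60 + -12 = 48. Stack: [48]
STORE_FAST m → m=48. Stack: []
LOAD_FAST a → push -12. Stack: [-12]
LOAD_CONST → push 3. Stack: [-12, 3]
BINARY_OP * → -12 * 3 = -36. Stack: [-36]
LOAD_FAST_LOAD_FAST b,m → push -5,48. Stack: [-36, -5, 48]
BINARY_OP + → -5 + 48 = 43. Stack: [-36, 43]
BINARY_OP * → -36 * 43 = -1548. Stack: [-1548]
STORE_FAST y → y=-1548. Stack: []
LOAD_FAST_LOAD_FAST y,y → push -1548,-1548. Stack: [-1548, -1548]
BINARY_OP - → -1548 - -1548 = 0. Stack: [0]
LOAD_FAST a → push -12. Stack: [0, -12]
BINARY_OP * → 0 * -12 = 0. Stack: [0]
STORE_FAST w → w=0. Stack: []
LOAD_FAST_LOAD_FAST a,b → push -12,-5. Stack: [-12, -5]
BINARY_OP - → -12 - -5 = -7. Stack: [-7]
STORE_FAST w → w=-7. Stack: []
LOAD_CONST → push 7. Stack: [7]
LOAD_FAST y → push -1548. Stack: [7, -1548]
BINARY_OP - → 7 - -1548 = 1555. Stack: [1555]
STORE_FAST k → k=1555. Stack: []
LOAD_FAST a → push -12. Stack: [-12]
LOAD_CONST → push 4. Stack: [-12, 4]
BINARY_OP | → -12 | 4 = -12. Stack: [-12]
STORE_FAST z → z=-12. Stack: []
LOAD_FAST z → push -12. Stack: [-12]
RETURN_VALUE → return -12.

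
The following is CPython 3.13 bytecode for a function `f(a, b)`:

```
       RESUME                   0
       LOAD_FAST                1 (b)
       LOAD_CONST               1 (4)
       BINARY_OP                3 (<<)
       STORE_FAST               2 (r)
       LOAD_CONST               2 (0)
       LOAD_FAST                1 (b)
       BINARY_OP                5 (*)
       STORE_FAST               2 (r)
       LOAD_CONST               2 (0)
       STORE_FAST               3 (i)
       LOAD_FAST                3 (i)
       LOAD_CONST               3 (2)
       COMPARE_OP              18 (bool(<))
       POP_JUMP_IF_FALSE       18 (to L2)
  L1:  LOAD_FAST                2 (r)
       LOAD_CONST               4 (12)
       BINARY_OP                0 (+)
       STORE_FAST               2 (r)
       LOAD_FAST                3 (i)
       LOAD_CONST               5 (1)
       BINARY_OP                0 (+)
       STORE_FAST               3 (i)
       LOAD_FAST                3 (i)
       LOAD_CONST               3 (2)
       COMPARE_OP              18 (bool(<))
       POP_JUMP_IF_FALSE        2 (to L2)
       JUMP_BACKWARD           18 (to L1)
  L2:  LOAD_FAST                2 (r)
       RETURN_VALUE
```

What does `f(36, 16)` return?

24

LOAD_FAST b → push 16. Stack: [16]
LOAD_CONST → push 4. Stack: [16, 4]
BINARY_OP << → 16 << 4 = 256. Stack: [256]
STORE_FAST r → r=256. Stack: []
LOAD_CONST → push 0. Stack: [0]
LOAD_FAST b → push 16. Stack: [0, 16]
BINARY_OP * → 0 * 16 = 0. Stack: [0]
STORE_FAST r → r=0. Stack: []
LOAD_CONST → push 0. Stack: [0]
STORE_FAST i → i=0. Stack: []
LOAD_FAST i → push 0. Stack: [0]
LOAD_CONST → push 2. Stack: [0, 2]
COMPARE_OP bool(<) → 0 vs 2 = True. Stack: [True]
POP_JUMP_IF_FALSE → pop True; no jump. Stack: []
LOAD_FAST r → push 0. Stack: [0]
LOAD_CONST → push 12. Stack: [0, 12]
BINARY_OP + → 0 + 12 = 12. Stack: [12]
STORE_FAST r → r=12. Stack: []
LOAD_FAST i → push 0. Stack: [0]
LOAD_CONST → push 1. Stack: [0, 1]
BINARY_OP + → 0 + 1 = 1. Stack: [1]
STORE_FAST i → i=1. Stack: []
LOAD_FAST i → push 1. Stack: [1]
LOAD_CONST → push 2. Stack: [1, 2]
COMPARE_OP bool(<) → 1 vs 2 = True. Stack: [True]
POP_JUMP_IF_FALSE → pop True; no jump. Stack: []
LOAD_FAST r → push 12. Stack: [12]
LOAD_CONST → push 12. Stack: [12, 12]
BINARY_OP + → 12 + 12 = 24. Stack: [24]
STORE_FAST r → r=24. Stack: []
LOAD_FAST i → push 1. Stack: [1]
LOAD_CONST → push 1. Stack: [1, 1]
BINARY_OP + → 1 + 1 = 2. Stack: [2]
STORE_FAST i → i=2. Stack: []
LOAD_FAST i → push 2. Stack: [2]
LOAD_CONST → push 2. Stack: [2, 2]
COMPARE_OP bool(<) → 2 vs 2 = False. Stack: [False]
POP_JUMP_IF_FALSE → pop False; jump. Stack: []
LOAD_FAST r → push 24. Stack: [24]
RETURN_VALUE → return 24.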